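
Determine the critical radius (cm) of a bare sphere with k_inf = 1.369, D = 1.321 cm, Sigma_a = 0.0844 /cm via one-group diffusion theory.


L^2 = D / Sigma_a = 1.321 / 0.0844 = 15.65166 cm^2
B_m^2 = (k_inf - 1) / L^2 = (1.369 - 1) / 15.65166 = 0.02357577 /cm^2
For a bare sphere: B_g = pi/R, so R_c = pi / sqrt(B_m^2)
R_c = pi / sqrt(0.02357577) = 20.461 cm

20.461


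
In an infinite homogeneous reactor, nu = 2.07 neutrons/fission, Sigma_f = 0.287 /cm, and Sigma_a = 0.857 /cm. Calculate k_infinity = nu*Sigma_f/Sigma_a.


k_inf = nu * Sigma_f / Sigma_a
k_inf = 2.07 * 0.287 / 0.857
k_inf = 0.69322

0.69322


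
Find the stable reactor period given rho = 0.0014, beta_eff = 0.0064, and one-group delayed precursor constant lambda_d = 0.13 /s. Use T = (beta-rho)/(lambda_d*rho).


T = (beta - rho) / (lambda_d * rho)
T = (0.0064 - 0.0014) / (0.13 * 0.0014)
T = 27.473 s

27.473


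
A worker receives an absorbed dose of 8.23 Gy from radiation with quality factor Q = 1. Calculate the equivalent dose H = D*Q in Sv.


H = D * Q
H = 8.23 * 1
H = 8.2300 Sv

8.2300


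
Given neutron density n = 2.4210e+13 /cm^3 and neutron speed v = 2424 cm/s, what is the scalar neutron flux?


phi = n * v
phi = 2.4210e+13 * 2424
phi = 5.8685e+16 /cm^2/s

5.8685e+16


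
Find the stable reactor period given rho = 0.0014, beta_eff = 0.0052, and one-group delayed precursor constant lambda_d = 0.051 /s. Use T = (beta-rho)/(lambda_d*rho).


T = (beta - rho) / (lambda_d * rho)
T = (0.0052 - 0.0014) / (0.051 * 0.0014)
T = 53.221 s

53.221


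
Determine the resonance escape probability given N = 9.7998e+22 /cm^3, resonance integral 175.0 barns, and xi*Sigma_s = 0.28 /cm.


p = exp(-N * I * 1e-24 / (xi*Sigma_s))
p = exp(-9.7998e+22 * 175.0 * 1e-24 / 0.28)
p = 2.5119e-27

2.5119e-27


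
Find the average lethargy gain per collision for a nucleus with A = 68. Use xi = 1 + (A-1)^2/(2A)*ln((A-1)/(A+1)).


xi = 1 + (A-1)^2/(2A) * ln((A-1)/(A+1))
xi = 1 + (68-1)^2/(2*68) * ln((68-1)/(68 +1))
xi = 0.029126

0.029126


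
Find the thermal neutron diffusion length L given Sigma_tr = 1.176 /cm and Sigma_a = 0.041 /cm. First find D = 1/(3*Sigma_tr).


D = 1 / (3 * Sigma_tr) = 1 / (3 * 1.176) = 0.2834467 cm
L = sqrt(D / Sigma_a)
L = sqrt(0.2834467 / 0.041)
L = 2.6293 cm

2.6293


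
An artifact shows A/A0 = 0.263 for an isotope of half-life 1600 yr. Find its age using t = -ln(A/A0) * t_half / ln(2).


lambda = ln(2) / t_half = ln(2) / 1600 = 4.332170e-04 /yr
t = -ln(A/A0) / lambda
t = -ln(0.263) / 4.332170e-04
t = 3083.0 yr

3083.0


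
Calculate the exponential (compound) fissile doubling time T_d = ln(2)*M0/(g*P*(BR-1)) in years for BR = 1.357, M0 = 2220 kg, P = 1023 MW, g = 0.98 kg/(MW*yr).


Breeding gain G = BR - 1 = 1.357 - 1 = 0.357
Fissile production rate = g * P * G = 0.98 * 1023 * 0.357 = 357.90678 kg/yr
T_d = ln(2) * M0 / (g * P * G)
T_d = ln(2) * 2220 / 357.90678 = 4.2994 yr

4.2994


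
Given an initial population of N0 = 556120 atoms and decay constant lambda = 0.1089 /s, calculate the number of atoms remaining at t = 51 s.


N = N0 * exp(-lambda * t)
N = 556120 * exp(-0.1089 * 51)
N = 2153.5

2153.5


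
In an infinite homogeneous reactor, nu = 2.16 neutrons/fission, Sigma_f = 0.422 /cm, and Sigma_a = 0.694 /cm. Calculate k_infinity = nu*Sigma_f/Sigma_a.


k_inf = nu * Sigma_f / Sigma_a
k_inf = 2.16 * 0.422 / 0.694
k_inf = 1.3134

1.3134


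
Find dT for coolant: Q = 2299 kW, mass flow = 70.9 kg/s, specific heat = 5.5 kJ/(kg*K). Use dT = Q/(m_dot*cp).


dT = Q / (m_dot * cp)
dT = 2299 / (70.9 * 5.5)
dT = 5.8956 C

5.8956


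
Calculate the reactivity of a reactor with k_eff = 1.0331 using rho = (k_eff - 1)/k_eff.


rho = (k_eff - 1) / k_eff
rho = (1.0331 - 1) / 1.0331
rho = 0.032039

0.032039


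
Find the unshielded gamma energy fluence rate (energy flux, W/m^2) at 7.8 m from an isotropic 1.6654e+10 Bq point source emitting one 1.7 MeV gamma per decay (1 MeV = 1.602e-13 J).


psi = A * E * 1.602e-13 / (4*pi*r^2)
psi = 1.6654e+10 * 1.7 * 1.602e-13 / (4*pi*7.8^2)
psi = 5.9324e-06 W/m^2

5.9324e-06


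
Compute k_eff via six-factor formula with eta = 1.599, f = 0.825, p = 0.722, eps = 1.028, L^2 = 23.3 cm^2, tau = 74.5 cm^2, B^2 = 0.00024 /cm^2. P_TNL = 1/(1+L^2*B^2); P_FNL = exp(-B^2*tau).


k_inf = eta*f*p*eps = 1.599*0.825*0.722*1.028 = 0.9791128
P_TNL = 1/(1 + L^2*B^2) = 1/(1 + 23.3*0.00024) = 0.9944391
P_FNL = exp(-B^2*tau) = exp(-0.00024*74.5) = 0.9822789
k_eff = k_inf * P_TNL * P_FNL = 0.9791128 * 0.9944391 * 0.9822789
k_eff = 0.95641

0.95641


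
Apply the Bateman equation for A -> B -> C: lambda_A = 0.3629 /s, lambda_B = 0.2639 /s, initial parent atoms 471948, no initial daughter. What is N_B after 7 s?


N_B(t) = lambda_A * N_A0 / (lambda_B - lambda_A) * [exp(-lambda_A*t) - exp(-lambda_B*t)]
exp(-0.3629*7) = 0.07884274; exp(-0.2639*7) = 0.1576623
N_B = 0.3629 * 471948 / (0.2639 - 0.3629) * (0.07884274 - 0.1576623)
N_B = 136358

136358


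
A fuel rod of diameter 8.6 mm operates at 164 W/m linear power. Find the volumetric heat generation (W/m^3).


r = D / 2 / 1000 = 8.6 / 2 / 1000 = 0.0043 m
q''' = q' / (pi * r^2)
q''' = 164 / (pi * 0.0043^2)
q''' = 2.8233e+06 W/m^3

2.8233e+06


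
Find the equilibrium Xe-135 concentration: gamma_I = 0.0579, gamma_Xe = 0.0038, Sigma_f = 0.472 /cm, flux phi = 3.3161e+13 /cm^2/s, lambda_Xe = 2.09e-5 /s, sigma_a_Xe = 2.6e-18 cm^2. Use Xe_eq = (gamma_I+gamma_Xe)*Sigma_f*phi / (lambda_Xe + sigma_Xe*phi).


Xe_eq = (gamma_I + gamma_Xe) * Sigma_f * phi / (lambda_Xe + sigma_Xe * phi)
Numerator = (0.0579 + 0.0038) * 0.472 * 3.3161e+13 = 9.657279e+11
Denominator = 2.09e-5 + 2.6e-18 * 3.3161e+13 = 1.071186e-04
Xe_eq = 9.657279e+11 / 1.071186e-04 = 9.0155e+15 /cm^3

9.0155e+15


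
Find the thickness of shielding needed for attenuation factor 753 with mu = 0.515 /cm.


x = ln(factor) / mu
x = ln(753) / 0.515
x = 12.862 cm

12.862


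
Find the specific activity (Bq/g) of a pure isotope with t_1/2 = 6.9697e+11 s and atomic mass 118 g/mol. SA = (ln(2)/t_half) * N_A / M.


lambda = ln(2) / t_half = ln(2) / 6.9697e+11 = 9.945151e-13 /s
SA = lambda * N_A / M
SA = 9.945151e-13 * 6.022e23 / 118
SA = 5.0754e+09 Bq/g

5.0754e+09


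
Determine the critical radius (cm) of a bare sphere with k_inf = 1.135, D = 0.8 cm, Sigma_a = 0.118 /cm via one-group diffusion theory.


L^2 = D / Sigma_a = 0.8 / 0.118 = 6.779661 cm^2
B_m^2 = (k_inf - 1) / L^2 = (1.135 - 1) / 6.779661 = 0.01991250 /cm^2
For a bare sphere: B_g = pi/R, so R_c = pi / sqrt(B_m^2)
R_c = pi / sqrt(0.01991250) = 22.263 cm

22.263


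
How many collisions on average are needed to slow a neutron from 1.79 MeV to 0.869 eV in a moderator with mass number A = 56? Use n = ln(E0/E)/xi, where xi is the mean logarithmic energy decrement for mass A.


xi = 1 + (A-1)^2/(2A)*ln((A-1)/(A+1)) = 0.03529286 (for A = 56)
n = ln(E0/E) / xi
n = ln(1.79e6 / 0.869) / 0.03529286
n = ln(2.059839e+06) / 0.03529286 = 411.93

411.93


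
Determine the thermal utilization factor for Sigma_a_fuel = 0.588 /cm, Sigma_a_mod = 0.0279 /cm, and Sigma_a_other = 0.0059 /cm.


f = Sigma_a_fuel / (Sigma_a_fuel + Sigma_a_mod + Sigma_a_other)
f = 0.588 / (0.588 + 0.0279 + 0.0059)
f = 0.94564

0.94564


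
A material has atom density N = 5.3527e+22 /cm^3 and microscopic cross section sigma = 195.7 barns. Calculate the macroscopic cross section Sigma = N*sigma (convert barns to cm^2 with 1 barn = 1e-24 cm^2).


Sigma = N * sigma_barns * 1e-24
Sigma = 5.3527e+22 * 195.7 * 1e-24
Sigma = 10.475 /cm

10.475


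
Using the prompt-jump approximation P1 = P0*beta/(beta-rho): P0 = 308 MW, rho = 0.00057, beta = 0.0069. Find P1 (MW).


P1/P0 = beta / (beta - rho)
P1/P0 = 0.0069 / (0.0069 - 0.00057) = 1.090047
P1 = 308 * 1.090047 = 335.73 MW

335.73


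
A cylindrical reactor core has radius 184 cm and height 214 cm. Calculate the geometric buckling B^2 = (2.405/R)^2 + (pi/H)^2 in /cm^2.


B^2 = (2.405/R)^2 + (pi/H)^2
B^2 = (2.405/184)^2 + (pi/214)^2
B^2 = 3.8635e-04 /cm^2

3.8635e-04


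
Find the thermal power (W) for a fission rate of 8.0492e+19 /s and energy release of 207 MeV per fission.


P = fission_rate * E_MeV * 1.602e-13
P = 8.0492e+19 * 207 * 1.602e-13
P = 2.6692e+09 W

2.6692e+09


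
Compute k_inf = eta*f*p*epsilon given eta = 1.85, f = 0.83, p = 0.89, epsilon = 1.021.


k_inf = eta * f * p * epsilon
k_inf = 1.85 * 0.83 * 0.89 * 1.021
k_inf = 1.3953

1.3953


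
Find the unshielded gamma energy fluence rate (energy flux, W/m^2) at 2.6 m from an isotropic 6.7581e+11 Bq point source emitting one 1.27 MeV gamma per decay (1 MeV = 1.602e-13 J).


psi = A * E * 1.602e-13 / (4*pi*r^2)
psi = 6.7581e+11 * 1.27 * 1.602e-13 / (4*pi*2.6^2)
psi = 0.0016186 W/m^2

0.0016186


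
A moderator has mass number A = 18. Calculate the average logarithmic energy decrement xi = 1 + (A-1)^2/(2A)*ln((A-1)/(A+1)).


xi = 1 + (A-1)^2/(2A) * ln((A-1)/(A+1))
xi = 1 + (18-1)^2/(2*18) * ln((18-1)/(18 +1))
xi = 0.10711

0.10711


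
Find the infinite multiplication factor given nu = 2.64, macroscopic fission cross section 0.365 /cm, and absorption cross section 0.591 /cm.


k_inf = nu * Sigma_f / Sigma_a
k_inf = 2.64 * 0.365 / 0.591
k_inf = 1.6305

1.6305


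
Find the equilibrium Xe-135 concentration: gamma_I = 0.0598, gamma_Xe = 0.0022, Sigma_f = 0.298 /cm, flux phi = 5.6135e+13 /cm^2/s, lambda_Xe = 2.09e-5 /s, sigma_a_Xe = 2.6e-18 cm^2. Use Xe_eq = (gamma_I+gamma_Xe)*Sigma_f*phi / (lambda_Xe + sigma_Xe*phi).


Xe_eq = (gamma_I + gamma_Xe) * Sigma_f * phi / (lambda_Xe + sigma_Xe * phi)
Numerator = (0.0598 + 0.0022) * 0.298 * 5.6135e+13 = 1.037150e+12
Denominator = 2.09e-5 + 2.6e-18 * 5.6135e+13 = 1.668510e-04
Xe_eq = 1.037150e+12 / 1.668510e-04 = 6.2160e+15 /cm^3

6.2160e+15


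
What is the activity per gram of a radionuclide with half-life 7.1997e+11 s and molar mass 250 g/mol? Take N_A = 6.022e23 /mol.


lambda = ln(2) / t_half = ln(2) / 7.1997e+11 = 9.627445e-13 /s
SA = lambda * N_A / M
SA = 9.627445e-13 * 6.022e23 / 250
SA = 2.3191e+09 Bq/g

2.3191e+09


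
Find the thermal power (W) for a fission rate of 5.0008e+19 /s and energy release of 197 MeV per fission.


P = fission_rate * E_MeV * 1.602e-13
P = 5.0008e+19 * 197 * 1.602e-13
P = 1.5782e+09 W

1.5782e+09


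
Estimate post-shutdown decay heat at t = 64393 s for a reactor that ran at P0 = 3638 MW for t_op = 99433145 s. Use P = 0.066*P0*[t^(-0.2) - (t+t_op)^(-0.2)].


P/P0 = 0.066 * [t^(-0.2) - (t + t_op)^(-0.2)]
P/P0 = 0.066 * [64393^(-0.2) - (64393 + 99433145)^(-0.2)]
P/P0 = 0.066 * [0.1092024 - 0.02514418] = 0.005547843
P = 3638 * 0.005547843 = 20.183 MW

20.183


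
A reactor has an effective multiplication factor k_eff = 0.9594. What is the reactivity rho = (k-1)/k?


rho = (k_eff - 1) / k_eff
rho = (0.9594 - 1) / 0.9594
rho = -0.042318

-0.042318


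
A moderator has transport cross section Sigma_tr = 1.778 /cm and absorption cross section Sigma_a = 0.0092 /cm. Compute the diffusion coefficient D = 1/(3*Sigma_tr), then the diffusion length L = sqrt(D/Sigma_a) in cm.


D = 1 / (3 * Sigma_tr) = 1 / (3 * 1.778) = 0.1874766 cm
L = sqrt(D / Sigma_a)
L = sqrt(0.1874766 / 0.0092)
L = 4.5142 cm

4.5142


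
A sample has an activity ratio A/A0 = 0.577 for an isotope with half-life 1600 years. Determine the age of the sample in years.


lambda = ln(2) / t_half = ln(2) / 1600 = 4.332170e-04 /yr
t = -ln(A/A0) / lambda
t = -ln(0.577) / 4.332170e-04
t = 1269.4 yr

1269.4


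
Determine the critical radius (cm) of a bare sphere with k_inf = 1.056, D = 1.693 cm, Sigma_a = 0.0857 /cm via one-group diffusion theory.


L^2 = D / Sigma_a = 1.693 / 0.0857 = 19.75496 cm^2
B_m^2 = (k_inf - 1) / L^2 = (1.056 - 1) / 19.75496 = 0.002834731 /cm^2
For a bare sphere: B_g = pi/R, so R_c = pi / sqrt(B_m^2)
R_c = pi / sqrt(0.002834731) = 59.006 cm

59.006


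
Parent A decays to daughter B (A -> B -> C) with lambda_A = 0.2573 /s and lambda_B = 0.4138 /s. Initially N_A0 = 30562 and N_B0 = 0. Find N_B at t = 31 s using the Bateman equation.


N_B(t) = lambda_A * N_A0 / (lambda_B - lambda_A) * [exp(-lambda_A*t) - exp(-lambda_B*t)]
exp(-0.2573*31) = 3.435081e-04; exp(-0.4138*31) = 2.685080e-06
N_B = 0.2573 * 30562 / (0.4138 - 0.2573) * (3.435081e-04 - 2.685080e-06)
N_B = 17.125

17.125


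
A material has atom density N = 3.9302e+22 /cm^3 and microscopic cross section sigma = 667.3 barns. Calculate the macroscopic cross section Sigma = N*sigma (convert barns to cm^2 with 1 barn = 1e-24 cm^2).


Sigma = N * sigma_barns * 1e-24
Sigma = 3.9302e+22 * 667.3 * 1e-24
Sigma = 26.226 /cm

26.226


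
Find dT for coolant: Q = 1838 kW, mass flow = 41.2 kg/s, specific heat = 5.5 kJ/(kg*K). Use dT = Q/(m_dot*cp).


dT = Q / (m_dot * cp)
dT = 1838 / (41.2 * 5.5)
dT = 8.1112 C

8.1112


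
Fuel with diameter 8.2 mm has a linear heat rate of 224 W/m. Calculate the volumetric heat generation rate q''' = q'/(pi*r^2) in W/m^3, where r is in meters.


r = D / 2 / 1000 = 8.2 / 2 / 1000 = 0.0041 m
q''' = q' / (pi * r^2)
q''' = 224 / (pi * 0.0041^2)
q''' = 4.2416e+06 W/m^3

4.2416e+06


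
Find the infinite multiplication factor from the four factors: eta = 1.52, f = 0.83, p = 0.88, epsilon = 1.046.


k_inf = eta * f * p * epsilon
k_inf = 1.52 * 0.83 * 0.88 * 1.046
k_inf = 1.1613

1.1613


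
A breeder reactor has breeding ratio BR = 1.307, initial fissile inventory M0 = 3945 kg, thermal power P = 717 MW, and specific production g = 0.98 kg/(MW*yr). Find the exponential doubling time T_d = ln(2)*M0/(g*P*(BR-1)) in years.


Breeding gain G = BR - 1 = 1.307 - 1 = 0.307
Fissile production rate = g * P * G = 0.98 * 717 * 0.307 = 215.71662 kg/yr
T_d = ln(2) * M0 / (g * P * G)
T_d = ln(2) * 3945 / 215.71662 = 12.676 yr

12.676


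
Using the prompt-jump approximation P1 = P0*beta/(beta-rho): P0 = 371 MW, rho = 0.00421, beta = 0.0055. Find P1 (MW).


P1/P0 = beta / (beta - rho)
P1/P0 = 0.0055 / (0.0055 - 0.00421) = 4.263566
P1 = 371 * 4.263566 = 1581.8 MW

1581.8


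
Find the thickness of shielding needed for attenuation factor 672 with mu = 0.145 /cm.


x = ln(factor) / mu
x = ln(672) / 0.145
x = 44.898 cm

44.898


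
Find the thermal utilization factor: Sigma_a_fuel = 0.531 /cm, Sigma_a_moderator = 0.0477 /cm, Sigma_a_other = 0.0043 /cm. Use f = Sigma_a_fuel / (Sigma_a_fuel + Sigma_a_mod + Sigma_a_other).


f = Sigma_a_fuel / (Sigma_a_fuel + Sigma_a_mod + Sigma_a_other)
f = 0.531 / (0.531 + 0.0477 + 0.0043)
f = 0.91081

0.91081


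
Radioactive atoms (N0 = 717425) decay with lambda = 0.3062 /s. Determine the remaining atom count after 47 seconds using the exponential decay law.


N = N0 * exp(-lambda * t)
N = 717425 * exp(-0.3062 * 47)
N = 0.40334

0.40334


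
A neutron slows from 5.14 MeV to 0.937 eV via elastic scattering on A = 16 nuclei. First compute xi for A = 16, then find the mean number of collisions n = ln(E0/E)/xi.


xi = 1 + (A-1)^2/(2A)*ln((A-1)/(A+1)) = 0.1199467 (for A = 16)
n = ln(E0/E) / xi
n = ln(5.14e6 / 0.937) / 0.1199467
n = ln(5.485592e+06) / 0.1199467 = 129.37

129.37


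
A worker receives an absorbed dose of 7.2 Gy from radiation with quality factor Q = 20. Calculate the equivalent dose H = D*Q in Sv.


H = D * Q
H = 7.2 * 20
H = 144.00 Sv

144.00


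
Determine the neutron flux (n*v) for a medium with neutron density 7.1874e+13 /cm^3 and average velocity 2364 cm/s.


phi = n * v
phi = 7.1874e+13 * 2364
phi = 1.6991e+17 /cm^2/s

1.6991e+17


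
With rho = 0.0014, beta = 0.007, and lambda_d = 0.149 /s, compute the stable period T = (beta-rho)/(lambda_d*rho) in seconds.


T = (beta - rho) / (lambda_d * rho)
T = (0.007 - 0.0014) / (0.149 * 0.0014)
T = 26.846 s

26.846


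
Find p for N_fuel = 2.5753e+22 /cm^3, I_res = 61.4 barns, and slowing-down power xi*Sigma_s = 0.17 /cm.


p = exp(-N * I * 1e-24 / (xi*Sigma_s))
p = exp(-2.5753e+22 * 61.4 * 1e-24 / 0.17)
p = 9.1298e-05

9.1298e-05


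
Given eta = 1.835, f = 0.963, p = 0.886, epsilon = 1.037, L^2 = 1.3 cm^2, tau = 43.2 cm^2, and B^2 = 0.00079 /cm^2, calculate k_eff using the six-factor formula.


k_inf = eta*f*p*eps = 1.835*0.963*0.886*1.037 = 1.623584
P_TNL = 1/(1 + L^2*B^2) = 1/(1 + 1.3*0.00079) = 0.9989741
P_FNL = exp(-B^2*tau) = exp(-0.00079*43.2) = 0.9664478
k_eff = k_inf * P_TNL * P_FNL = 1.623584 * 0.9989741 * 0.9664478
k_eff = 1.5675

1.5675


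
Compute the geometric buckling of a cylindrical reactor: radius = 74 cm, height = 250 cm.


B^2 = (2.405/R)^2 + (pi/H)^2
B^2 = (2.405/74)^2 + (pi/250)^2
B^2 = 0.0012142 /cm^2

0.0012142


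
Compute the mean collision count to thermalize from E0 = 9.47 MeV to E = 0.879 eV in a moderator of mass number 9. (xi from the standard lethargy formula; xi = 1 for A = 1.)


xi = 1 + (A-1)^2/(2A)*ln((A-1)/(A+1)) = 0.2066007 (for A = 9)
n = ln(E0/E) / xi
n = ln(9.47e6 / 0.879) / 0.2066007
n = ln(1.077361e+07) / 0.2066007 = 78.376

78.376


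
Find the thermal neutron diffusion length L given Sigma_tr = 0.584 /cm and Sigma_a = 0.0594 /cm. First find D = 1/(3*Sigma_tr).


D = 1 / (3 * Sigma_tr) = 1 / (3 * 0.584) = 0.5707763 cm
L = sqrt(D / Sigma_a)
L = sqrt(0.5707763 / 0.0594)
L = 3.0998 cm

3.0998


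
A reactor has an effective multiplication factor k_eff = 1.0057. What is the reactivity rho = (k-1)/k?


rho = (k_eff - 1) / k_eff
rho = (1.0057 - 1) / 1.0057
rho = 0.0056677

0.0056677


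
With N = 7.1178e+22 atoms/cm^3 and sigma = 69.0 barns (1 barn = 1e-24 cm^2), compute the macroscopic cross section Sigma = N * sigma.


Sigma = N * sigma_barns * 1e-24
Sigma = 7.1178e+22 * 69.0 * 1e-24
Sigma = 4.9113 /cm

4.9113


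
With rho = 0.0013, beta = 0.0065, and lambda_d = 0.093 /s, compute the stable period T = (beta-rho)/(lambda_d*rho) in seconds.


T = (beta - rho) / (lambda_d * rho)
T = (0.0065 - 0.0013) / (0.093 * 0.0013)
T = 43.011 s

43.011


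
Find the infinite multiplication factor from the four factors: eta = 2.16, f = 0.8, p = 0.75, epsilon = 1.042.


k_inf = eta * f * p * epsilon
k_inf = 2.16 * 0.8 * 0.75 * 1.042
k_inf = 1.3504

1.3504


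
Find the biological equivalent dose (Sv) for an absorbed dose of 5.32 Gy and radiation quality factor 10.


H = D * Q
H = 5.32 * 10
H = 53.200 Sv

53.200


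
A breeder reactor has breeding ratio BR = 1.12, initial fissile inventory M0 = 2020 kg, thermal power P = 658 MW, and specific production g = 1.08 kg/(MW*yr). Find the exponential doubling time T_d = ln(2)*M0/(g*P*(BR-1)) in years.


Breeding gain G = BR - 1 = 1.12 - 1 = 0.12
Fissile production rate = g * P * G = 1.08 * 658 * 0.12 = 85.2768 kg/yr
T_d = ln(2) * M0 / (g * P * G)
T_d = ln(2) * 2020 / 85.2768 = 16.419 yr

16.419


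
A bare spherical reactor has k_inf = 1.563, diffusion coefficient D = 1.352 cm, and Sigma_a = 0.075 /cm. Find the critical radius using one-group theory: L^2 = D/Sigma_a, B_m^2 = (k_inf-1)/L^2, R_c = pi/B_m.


L^2 = D / Sigma_a = 1.352 / 0.075 = 18.02667 cm^2
B_m^2 = (k_inf - 1) / L^2 = (1.563 - 1) / 18.02667 = 0.03123150 /cm^2
For a bare sphere: B_g = pi/R, so R_c = pi / sqrt(B_m^2)
R_c = pi / sqrt(0.03123150) = 17.777 cm

17.777


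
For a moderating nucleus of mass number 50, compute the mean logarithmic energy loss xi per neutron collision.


xi = 1 + (A-1)^2/(2A) * ln((A-1)/(A+1))
xi = 1 + (50-1)^2/(2*50) * ln((50-1)/(50 +1))
xi = 0.039472

0.039472


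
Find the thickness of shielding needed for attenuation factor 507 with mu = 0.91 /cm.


x = ln(factor) / mu
x = ln(507) / 0.91
x = 6.8445 cm

6.8445


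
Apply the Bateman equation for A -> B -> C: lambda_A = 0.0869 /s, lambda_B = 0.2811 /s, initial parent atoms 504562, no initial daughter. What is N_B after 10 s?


N_B(t) = lambda_A * N_A0 / (lambda_B - lambda_A) * [exp(-lambda_A*t) - exp(-lambda_B*t)]
exp(-0.0869*10) = 0.4193707; exp(-0.2811*10) = 0.06014482
N_B = 0.0869 * 504562 / (0.2811 - 0.0869) * (0.4193707 - 0.06014482)
N_B = 81106

81106


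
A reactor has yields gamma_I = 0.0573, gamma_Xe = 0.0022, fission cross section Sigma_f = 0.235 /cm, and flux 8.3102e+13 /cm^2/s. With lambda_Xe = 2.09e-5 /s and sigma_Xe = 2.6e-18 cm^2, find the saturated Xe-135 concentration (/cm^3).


Xe_eq = (gamma_I + gamma_Xe) * Sigma_f * phi / (lambda_Xe + sigma_Xe * phi)
Numerator = (0.0573 + 0.0022) * 0.235 * 8.3102e+13 = 1.161974e+12
Denominator = 2.09e-5 + 2.6e-18 * 8.3102e+13 = 2.369652e-04
Xe_eq = 1.161974e+12 / 2.369652e-04 = 4.9036e+15 /cm^3

4.9036e+15


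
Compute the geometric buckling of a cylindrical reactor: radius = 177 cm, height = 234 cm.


B^2 = (2.405/R)^2 + (pi/H)^2
B^2 = (2.405/177)^2 + (pi/234)^2
B^2 = 3.6487e-04 /cm^2

3.6487e-04


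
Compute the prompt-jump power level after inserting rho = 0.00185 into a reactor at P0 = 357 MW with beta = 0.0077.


P1/P0 = beta / (beta - rho)
P1/P0 = 0.0077 / (0.0077 - 0.00185) = 1.316239
P1 = 357 * 1.316239 = 469.90 MW

469.90


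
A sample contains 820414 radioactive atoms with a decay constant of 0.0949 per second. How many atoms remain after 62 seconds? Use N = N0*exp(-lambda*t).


N = N0 * exp(-lambda * t)
N = 820414 * exp(-0.0949 * 62)
N = 2284.2

2284.2


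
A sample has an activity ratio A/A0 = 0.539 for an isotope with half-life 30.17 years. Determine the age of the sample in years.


lambda = ln(2) / t_half = ln(2) / 30.17 = 0.02297472 /yr
t = -ln(A/A0) / lambda
t = -ln(0.539) / 0.02297472
t = 26.901 yr

26.901


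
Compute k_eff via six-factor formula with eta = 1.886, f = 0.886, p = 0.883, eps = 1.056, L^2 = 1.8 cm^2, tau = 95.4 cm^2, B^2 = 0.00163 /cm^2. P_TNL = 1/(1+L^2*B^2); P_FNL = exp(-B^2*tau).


k_inf = eta*f*p*eps = 1.886*0.886*0.883*1.056 = 1.558117
P_TNL = 1/(1 + L^2*B^2) = 1/(1 + 1.8*0.00163) = 0.9970746
P_FNL = exp(-B^2*tau) = exp(-0.00163*95.4) = 0.8559854
k_eff = k_inf * P_TNL * P_FNL = 1.558117 * 0.9970746 * 0.8559854
k_eff = 1.3298

1.3298


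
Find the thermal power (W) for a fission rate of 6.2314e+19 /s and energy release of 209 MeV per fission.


P = fission_rate * E_MeV * 1.602e-13
P = 6.2314e+19 * 209 * 1.602e-13
P = 2.0864e+09 W

2.0864e+09


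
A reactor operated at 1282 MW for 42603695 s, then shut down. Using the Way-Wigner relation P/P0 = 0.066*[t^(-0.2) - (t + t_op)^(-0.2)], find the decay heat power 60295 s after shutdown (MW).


P/P0 = 0.066 * [t^(-0.2) - (t + t_op)^(-0.2)]
P/P0 = 0.066 * [60295^(-0.2) - (60295 + 42603695)^(-0.2)]
P/P0 = 0.066 * [0.1106480 - 0.02978432] = 0.005337003
P = 1282 * 0.005337003 = 6.8420 MW

6.8420


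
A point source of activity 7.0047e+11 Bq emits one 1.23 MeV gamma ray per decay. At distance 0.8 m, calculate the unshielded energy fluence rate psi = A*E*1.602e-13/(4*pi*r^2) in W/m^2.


psi = A * E * 1.602e-13 / (4*pi*r^2)
psi = 7.0047e+11 * 1.23 * 1.602e-13 / (4*pi*0.8^2)
psi = 0.017162 W/m^2

0.017162


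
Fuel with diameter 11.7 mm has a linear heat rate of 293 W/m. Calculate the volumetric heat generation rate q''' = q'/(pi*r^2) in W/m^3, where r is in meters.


r = D / 2 / 1000 = 11.7 / 2 / 1000 = 0.00585 m
q''' = q' / (pi * r^2)
q''' = 293 / (pi * 0.00585^2)
q''' = 2.7252e+06 W/m^3

2.7252e+06


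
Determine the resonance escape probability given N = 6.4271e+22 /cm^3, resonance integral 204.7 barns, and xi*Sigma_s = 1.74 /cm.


p = exp(-N * I * 1e-24 / (xi*Sigma_s))
p = exp(-6.4271e+22 * 204.7 * 1e-24 / 1.74)
p = 5.2031e-04

5.2031e-04


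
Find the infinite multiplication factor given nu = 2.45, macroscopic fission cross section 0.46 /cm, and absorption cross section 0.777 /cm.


k_inf = nu * Sigma_f / Sigma_a
k_inf = 2.45 * 0.46 / 0.777
k_inf = 1.4505

1.4505


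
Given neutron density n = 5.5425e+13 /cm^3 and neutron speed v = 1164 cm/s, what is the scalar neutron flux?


phi = n * v
phi = 5.5425e+13 * 1164
phi = 6.4515e+16 /cm^2/s

6.4515e+16


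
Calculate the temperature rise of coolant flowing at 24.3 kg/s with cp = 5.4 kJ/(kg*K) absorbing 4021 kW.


dT = Q / (m_dot * cp)
dT = 4021 / (24.3 * 5.4)
dT = 30.643 C

30.643


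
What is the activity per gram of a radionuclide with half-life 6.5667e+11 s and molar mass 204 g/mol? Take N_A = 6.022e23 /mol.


lambda = ln(2) / t_half = ln(2) / 6.5667e+11 = 1.055549e-12 /s
SA = lambda * N_A / M
SA = 1.055549e-12 * 6.022e23 / 204
SA = 3.1159e+09 Bq/g

3.1159e+09


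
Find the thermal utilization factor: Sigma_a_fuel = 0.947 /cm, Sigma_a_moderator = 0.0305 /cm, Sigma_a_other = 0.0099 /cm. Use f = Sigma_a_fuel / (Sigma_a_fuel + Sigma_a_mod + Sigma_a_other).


f = Sigma_a_fuel / (Sigma_a_fuel + Sigma_a_mod + Sigma_a_other)
f = 0.947 / (0.947 + 0.0305 + 0.0099)
f = 0.95908

0.95908


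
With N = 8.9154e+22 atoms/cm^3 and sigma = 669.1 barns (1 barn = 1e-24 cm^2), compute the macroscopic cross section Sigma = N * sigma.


Sigma = N * sigma_barns * 1e-24
Sigma = 8.9154e+22 * 669.1 * 1e-24
Sigma = 59.653 /cm

59.653


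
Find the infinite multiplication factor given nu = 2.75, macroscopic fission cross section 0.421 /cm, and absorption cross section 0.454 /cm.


k_inf = nu * Sigma_f / Sigma_a
k_inf = 2.75 * 0.421 / 0.454
k_inf = 2.5501

2.5501


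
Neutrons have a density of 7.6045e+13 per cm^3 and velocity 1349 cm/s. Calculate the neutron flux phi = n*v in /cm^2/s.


phi = n * v
phi = 7.6045e+13 * 1349
phi = 1.0258e+17 /cm^2/s

1.0258e+17


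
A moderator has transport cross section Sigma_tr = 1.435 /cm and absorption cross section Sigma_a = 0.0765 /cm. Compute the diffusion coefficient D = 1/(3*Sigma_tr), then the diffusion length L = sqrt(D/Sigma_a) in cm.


D = 1 / (3 * Sigma_tr) = 1 / (3 * 1.435) = 0.2322880 cm
L = sqrt(D / Sigma_a)
L = sqrt(0.2322880 / 0.0765)
L = 1.7425 cm

1.7425


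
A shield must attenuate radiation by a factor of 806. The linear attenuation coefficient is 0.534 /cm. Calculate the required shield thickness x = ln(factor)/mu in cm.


x = ln(factor) / mu
x = ln(806) / 0.534
x = 12.532 cm

12.532


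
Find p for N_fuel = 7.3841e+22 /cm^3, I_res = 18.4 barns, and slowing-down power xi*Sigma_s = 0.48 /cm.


p = exp(-N * I * 1e-24 / (xi*Sigma_s))
p = exp(-7.3841e+22 * 18.4 * 1e-24 / 0.48)
p = 0.058979

0.058979


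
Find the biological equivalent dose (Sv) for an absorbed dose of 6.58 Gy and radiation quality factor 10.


H = D * Q
H = 6.58 * 10
H = 65.800 Sv

65.800


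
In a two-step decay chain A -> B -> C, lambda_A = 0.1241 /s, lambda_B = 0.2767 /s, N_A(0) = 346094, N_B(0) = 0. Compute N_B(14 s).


N_B(t) = lambda_A * N_A0 / (lambda_B - lambda_A) * [exp(-lambda_A*t) - exp(-lambda_B*t)]
exp(-0.1241*14) = 0.1759773; exp(-0.2767*14) = 0.02077926
N_B = 0.1241 * 346094 / (0.2767 - 0.1241) * (0.1759773 - 0.02077926)
N_B = 43682

43682


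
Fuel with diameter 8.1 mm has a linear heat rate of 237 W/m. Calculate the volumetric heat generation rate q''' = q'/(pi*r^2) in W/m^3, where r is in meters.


r = D / 2 / 1000 = 8.1 / 2 / 1000 = 0.00405 m
q''' = q' / (pi * r^2)
q''' = 237 / (pi * 0.00405^2)
q''' = 4.5993e+06 W/m^3

4.5993e+06


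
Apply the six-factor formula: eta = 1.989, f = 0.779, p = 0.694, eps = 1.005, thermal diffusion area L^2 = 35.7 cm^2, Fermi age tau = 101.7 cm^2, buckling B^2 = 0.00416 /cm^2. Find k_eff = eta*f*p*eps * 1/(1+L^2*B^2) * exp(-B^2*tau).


k_inf = eta*f*p*eps = 1.989*0.779*0.694*1.005 = 1.080682
P_TNL = 1/(1 + L^2*B^2) = 1/(1 + 35.7*0.00416) = 0.8706918
P_FNL = exp(-B^2*tau) = exp(-0.00416*101.7) = 0.6550315
k_eff = k_inf * P_TNL * P_FNL = 1.080682 * 0.8706918 * 0.6550315
k_eff = 0.61635

0.61635


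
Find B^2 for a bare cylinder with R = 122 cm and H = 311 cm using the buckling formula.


B^2 = (2.405/R)^2 + (pi/H)^2
B^2 = (2.405/122)^2 + (pi/311)^2
B^2 = 4.9065e-04 /cm^2

4.9065e-04


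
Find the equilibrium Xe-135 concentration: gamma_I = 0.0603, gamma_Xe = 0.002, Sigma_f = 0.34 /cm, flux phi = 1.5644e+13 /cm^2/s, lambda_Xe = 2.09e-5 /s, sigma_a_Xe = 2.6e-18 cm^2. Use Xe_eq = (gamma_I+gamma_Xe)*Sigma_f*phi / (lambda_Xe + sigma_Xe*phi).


Xe_eq = (gamma_I + gamma_Xe) * Sigma_f * phi / (lambda_Xe + sigma_Xe * phi)
Numerator = (0.0603 + 0.002) * 0.34 * 1.5644e+13 = 3.313712e+11
Denominator = 2.09e-5 + 2.6e-18 * 1.5644e+13 = 6.157440e-05
Xe_eq = 3.313712e+11 / 6.157440e-05 = 5.3816e+15 /cm^3

5.3816e+15


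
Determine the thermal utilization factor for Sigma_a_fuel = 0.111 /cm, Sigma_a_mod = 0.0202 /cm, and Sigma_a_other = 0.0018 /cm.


f = Sigma_a_fuel / (Sigma_a_fuel + Sigma_a_mod + Sigma_a_other)
f = 0.111 / (0.111 + 0.0202 + 0.0018)
f = 0.83459

0.83459


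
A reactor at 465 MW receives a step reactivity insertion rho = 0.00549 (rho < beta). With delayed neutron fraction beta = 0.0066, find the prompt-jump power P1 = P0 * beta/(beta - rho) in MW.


P1/P0 = beta / (beta - rho)
P1/P0 = 0.0066 / (0.0066 - 0.00549) = 5.945946
P1 = 465 * 5.945946 = 2764.9 MW

2764.9


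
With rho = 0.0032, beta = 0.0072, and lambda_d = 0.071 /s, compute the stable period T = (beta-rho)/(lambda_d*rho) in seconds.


T = (beta - rho) / (lambda_d * rho)
T = (0.0072 - 0.0032) / (0.071 * 0.0032)
T = 17.606 s

17.606


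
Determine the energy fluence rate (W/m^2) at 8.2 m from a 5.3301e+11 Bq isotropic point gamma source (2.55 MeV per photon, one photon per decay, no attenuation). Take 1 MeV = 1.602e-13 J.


psi = A * E * 1.602e-13 / (4*pi*r^2)
psi = 5.3301e+11 * 2.55 * 1.602e-13 / (4*pi*8.2^2)
psi = 2.5769e-04 W/m^2

2.5769e-04


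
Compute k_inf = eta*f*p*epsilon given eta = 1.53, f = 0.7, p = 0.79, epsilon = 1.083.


k_inf = eta * f * p * epsilon
k_inf = 1.53 * 0.7 * 0.79 * 1.083
k_inf = 0.91632

0.91632


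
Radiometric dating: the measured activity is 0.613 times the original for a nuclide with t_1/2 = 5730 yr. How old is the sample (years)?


lambda = ln(2) / t_half = ln(2) / 5730 = 1.209681e-04 /yr
t = -ln(A/A0) / lambda
t = -ln(0.613) / 1.209681e-04
t = 4045.6 yr

4045.6


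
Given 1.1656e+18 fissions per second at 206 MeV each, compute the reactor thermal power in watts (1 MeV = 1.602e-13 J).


P = fission_rate * E_MeV * 1.602e-13
P = 1.1656e+18 * 206 * 1.602e-13
P = 3.8466e+07 W

3.8466e+07


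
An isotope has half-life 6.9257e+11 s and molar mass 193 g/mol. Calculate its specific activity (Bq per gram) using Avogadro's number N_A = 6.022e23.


lambda = ln(2) / t_half = ln(2) / 6.9257e+11 = 1.000833e-12 /s
SA = lambda * N_A / M
SA = 1.000833e-12 * 6.022e23 / 193
SA = 3.1228e+09 Bq/g

3.1228e+09


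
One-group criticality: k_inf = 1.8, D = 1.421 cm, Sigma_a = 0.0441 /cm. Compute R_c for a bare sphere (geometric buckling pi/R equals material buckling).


L^2 = D / Sigma_a = 1.421 / 0.0441 = 32.22222 cm^2
B_m^2 = (k_inf - 1) / L^2 = (1.8 - 1) / 32.22222 = 0.02482759 /cm^2
For a bare sphere: B_g = pi/R, so R_c = pi / sqrt(B_m^2)
R_c = pi / sqrt(0.02482759) = 19.938 cm

19.938


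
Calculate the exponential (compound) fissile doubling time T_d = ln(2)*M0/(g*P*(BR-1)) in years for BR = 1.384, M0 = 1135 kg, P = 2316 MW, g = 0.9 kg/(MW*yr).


Breeding gain G = BR - 1 = 1.384 - 1 = 0.384
Fissile production rate = g * P * G = 0.9 * 2316 * 0.384 = 800.4096 kg/yr
T_d = ln(2) * M0 / (g * P * G)
T_d = ln(2) * 1135 / 800.4096 = 0.98290 yr

0.98290


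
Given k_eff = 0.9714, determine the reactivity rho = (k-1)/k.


rho = (k_eff - 1) / k_eff
rho = (0.9714 - 1) / 0.9714
rho = -0.029442

-0.029442


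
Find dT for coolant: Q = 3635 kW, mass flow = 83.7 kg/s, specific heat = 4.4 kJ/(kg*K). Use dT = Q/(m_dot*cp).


dT = Q / (m_dot * cp)
dT = 3635 / (83.7 * 4.4)
dT = 9.8702 C

9.8702


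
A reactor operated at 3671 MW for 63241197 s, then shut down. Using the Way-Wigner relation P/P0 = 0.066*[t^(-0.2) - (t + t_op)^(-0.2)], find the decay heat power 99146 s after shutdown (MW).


P/P0 = 0.066 * [t^(-0.2) - (t + t_op)^(-0.2)]
P/P0 = 0.066 * [99146^(-0.2) - (99146 + 63241197)^(-0.2)]
P/P0 = 0.066 * [0.1001717 - 0.02752098] = 0.004794948
P = 3671 * 0.004794948 = 17.602 MW

17.602


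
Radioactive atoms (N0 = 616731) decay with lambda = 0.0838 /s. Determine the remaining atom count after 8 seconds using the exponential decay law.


N = N0 * exp(-lambda * t)
N = 616731 * exp(-0.0838 * 8)
N = 315460

315460


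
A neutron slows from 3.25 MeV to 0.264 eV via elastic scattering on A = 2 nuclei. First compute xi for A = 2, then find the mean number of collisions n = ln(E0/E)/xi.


xi = 1 + (A-1)^2/(2A)*ln((A-1)/(A+1)) = 0.7253469 (for A = 2)
n = ln(E0/E) / xi
n = ln(3.25e6 / 0.264) / 0.7253469
n = ln(1.231061e+07) / 0.7253469 = 22.508

22.508


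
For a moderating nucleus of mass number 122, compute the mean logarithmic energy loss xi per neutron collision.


xi = 1 + (A-1)^2/(2A) * ln((A-1)/(A+1))
xi = 1 + (122-1)^2/(2*122) * ln((122-1)/(122 +1))
xi = 0.016304

0.016304


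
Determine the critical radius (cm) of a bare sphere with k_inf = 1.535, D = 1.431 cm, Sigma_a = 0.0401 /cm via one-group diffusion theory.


L^2 = D / Sigma_a = 1.431 / 0.0401 = 35.68579 cm^2
B_m^2 = (k_inf - 1) / L^2 = (1.535 - 1) / 35.68579 = 0.01499196 /cm^2
For a bare sphere: B_g = pi/R, so R_c = pi / sqrt(B_m^2)
R_c = pi / sqrt(0.01499196) = 25.658 cm

25.658


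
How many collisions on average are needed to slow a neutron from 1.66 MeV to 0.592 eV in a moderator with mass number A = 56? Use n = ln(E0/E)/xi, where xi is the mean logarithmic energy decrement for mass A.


xi = 1 + (A-1)^2/(2A)*ln((A-1)/(A+1)) = 0.03529286 (for A = 56)
n = ln(E0/E) / xi
n = ln(1.66e6 / 0.592) / 0.03529286
n = ln(2.804054e+06) / 0.03529286 = 420.67

420.67


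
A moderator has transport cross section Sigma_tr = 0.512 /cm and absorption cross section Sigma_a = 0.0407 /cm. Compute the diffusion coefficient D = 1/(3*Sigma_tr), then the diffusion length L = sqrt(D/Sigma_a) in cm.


D = 1 / (3 * Sigma_tr) = 1 / (3 * 0.512) = 0.6510417 cm
L = sqrt(D / Sigma_a)
L = sqrt(0.6510417 / 0.0407)
L = 3.9995 cm

3.9995


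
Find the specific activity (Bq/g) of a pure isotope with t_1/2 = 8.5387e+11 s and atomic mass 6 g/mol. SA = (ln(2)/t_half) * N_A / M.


lambda = ln(2) / t_half = ln(2) / 8.5387e+11 = 8.117713e-13 /s
SA = lambda * N_A / M
SA = 8.117713e-13 * 6.022e23 / 6
SA = 8.1475e+10 Bq/g

8.1475e+10


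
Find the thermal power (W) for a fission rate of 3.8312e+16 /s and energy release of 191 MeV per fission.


P = fission_rate * E_MeV * 1.602e-13
P = 3.8312e+16 * 191 * 1.602e-13
P = 1.1723e+06 W

1.1723e+06


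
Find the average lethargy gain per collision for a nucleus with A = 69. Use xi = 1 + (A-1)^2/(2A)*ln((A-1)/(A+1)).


xi = 1 + (A-1)^2/(2A) * ln((A-1)/(A+1))
xi = 1 + (69-1)^2/(2*69) * ln((69-1)/(69 +1))
xi = 0.028707

0.028707


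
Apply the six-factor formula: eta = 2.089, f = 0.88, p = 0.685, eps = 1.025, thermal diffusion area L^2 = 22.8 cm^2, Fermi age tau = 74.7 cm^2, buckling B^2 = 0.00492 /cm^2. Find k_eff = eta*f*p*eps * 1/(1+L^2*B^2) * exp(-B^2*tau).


k_inf = eta*f*p*eps = 2.089*0.88*0.685*1.025 = 1.290730
P_TNL = 1/(1 + L^2*B^2) = 1/(1 + 22.8*0.00492) = 0.8991383
P_FNL = exp(-B^2*tau) = exp(-0.00492*74.7) = 0.6924467
k_eff = k_inf * P_TNL * P_FNL = 1.290730 * 0.8991383 * 0.6924467
k_eff = 0.80362

0.80362


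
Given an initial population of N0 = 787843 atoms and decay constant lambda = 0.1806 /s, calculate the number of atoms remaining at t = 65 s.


N = N0 * exp(-lambda * t)
N = 787843 * exp(-0.1806 * 65)
N = 6.2843

6.2843


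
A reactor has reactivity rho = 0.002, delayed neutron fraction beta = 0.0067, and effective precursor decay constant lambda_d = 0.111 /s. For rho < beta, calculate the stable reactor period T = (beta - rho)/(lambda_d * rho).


T = (beta - rho) / (lambda_d * rho)
T = (0.0067 - 0.002) / (0.111 * 0.002)
T = 21.171 s

21.171


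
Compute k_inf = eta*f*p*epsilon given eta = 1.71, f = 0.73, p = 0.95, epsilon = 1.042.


k_inf = eta * f * p * epsilon
k_inf = 1.71 * 0.73 * 0.95 * 1.042
k_inf = 1.2357

1.2357


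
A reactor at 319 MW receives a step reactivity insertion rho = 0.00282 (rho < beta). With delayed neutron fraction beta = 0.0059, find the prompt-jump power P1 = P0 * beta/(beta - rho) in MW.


P1/P0 = beta / (beta - rho)
P1/P0 = 0.0059 / (0.0059 - 0.00282) = 1.915584
P1 = 319 * 1.915584 = 611.07 MW

611.07


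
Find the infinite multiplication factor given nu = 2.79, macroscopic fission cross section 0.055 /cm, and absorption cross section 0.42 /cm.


k_inf = nu * Sigma_f / Sigma_a
k_inf = 2.79 * 0.055 / 0.42
k_inf = 0.36536

0.36536


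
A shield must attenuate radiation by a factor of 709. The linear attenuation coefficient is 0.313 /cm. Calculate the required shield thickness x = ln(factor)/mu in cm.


x = ln(factor) / mu
x = ln(709) / 0.313
x = 20.971 cm

20.971


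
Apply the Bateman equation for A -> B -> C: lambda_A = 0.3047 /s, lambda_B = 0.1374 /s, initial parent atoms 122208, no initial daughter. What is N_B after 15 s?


N_B(t) = lambda_A * N_A0 / (lambda_B - lambda_A) * [exp(-lambda_A*t) - exp(-lambda_B*t)]
exp(-0.3047*15) = 0.01035278; exp(-0.1374*15) = 0.1273266
N_B = 0.3047 * 122208 / (0.1374 - 0.3047) * (0.01035278 - 0.1273266)
N_B = 26035

26035


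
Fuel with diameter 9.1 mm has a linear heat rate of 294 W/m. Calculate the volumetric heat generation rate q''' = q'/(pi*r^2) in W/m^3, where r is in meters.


r = D / 2 / 1000 = 9.1 / 2 / 1000 = 0.00455 m
q''' = q' / (pi * r^2)
q''' = 294 / (pi * 0.00455^2)
q''' = 4.5204e+06 W/m^3

4.5204e+06


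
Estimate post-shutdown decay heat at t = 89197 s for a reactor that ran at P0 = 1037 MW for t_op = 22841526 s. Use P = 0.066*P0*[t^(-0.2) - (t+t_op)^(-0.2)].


P/P0 = 0.066 * [t^(-0.2) - (t + t_op)^(-0.2)]
P/P0 = 0.066 * [89197^(-0.2) - (89197 + 22841526)^(-0.2)]
P/P0 = 0.066 * [0.1023128 - 0.03372224] = 0.004526977
P = 1037 * 0.004526977 = 4.6945 MW

4.6945


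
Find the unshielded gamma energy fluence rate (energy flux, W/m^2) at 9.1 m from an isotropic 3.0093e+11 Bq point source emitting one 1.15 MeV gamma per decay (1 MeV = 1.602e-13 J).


psi = A * E * 1.602e-13 / (4*pi*r^2)
psi = 3.0093e+11 * 1.15 * 1.602e-13 / (4*pi*9.1^2)
psi = 5.3276e-05 W/m^2

5.3276e-05


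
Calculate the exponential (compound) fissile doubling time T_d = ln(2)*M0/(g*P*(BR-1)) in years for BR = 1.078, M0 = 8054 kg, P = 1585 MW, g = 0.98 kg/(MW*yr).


Breeding gain G = BR - 1 = 1.078 - 1 = 0.078
Fissile production rate = g * P * G = 0.98 * 1585 * 0.078 = 121.1574 kg/yr
T_d = ln(2) * M0 / (g * P * G)
T_d = ln(2) * 8054 / 121.1574 = 46.077 yr

46.077


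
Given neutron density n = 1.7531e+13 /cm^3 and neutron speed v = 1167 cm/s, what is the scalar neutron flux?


phi = n * v
phi = 1.7531e+13 * 1167
phi = 2.0459e+16 /cm^2/s

2.0459e+16


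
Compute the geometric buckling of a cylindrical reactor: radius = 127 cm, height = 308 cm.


B^2 = (2.405/R)^2 + (pi/H)^2
B^2 = (2.405/127)^2 + (pi/308)^2
B^2 = 4.6265e-04 /cm^2

4.6265e-04


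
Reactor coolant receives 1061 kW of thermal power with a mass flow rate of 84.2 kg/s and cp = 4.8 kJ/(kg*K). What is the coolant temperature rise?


dT = Q / (m_dot * cp)
dT = 1061 / (84.2 * 4.8)
dT = 2.6252 C

2.6252


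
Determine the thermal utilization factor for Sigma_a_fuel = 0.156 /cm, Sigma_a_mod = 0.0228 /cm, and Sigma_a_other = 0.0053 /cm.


f = Sigma_a_fuel / (Sigma_a_fuel + Sigma_a_mod + Sigma_a_other)
f = 0.156 / (0.156 + 0.0228 + 0.0053)
f = 0.84737

0.84737


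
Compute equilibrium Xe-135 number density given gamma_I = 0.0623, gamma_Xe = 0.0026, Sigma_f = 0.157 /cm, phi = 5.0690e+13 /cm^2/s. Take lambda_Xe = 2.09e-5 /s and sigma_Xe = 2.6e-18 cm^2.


Xe_eq = (gamma_I + gamma_Xe) * Sigma_f * phi / (lambda_Xe + sigma_Xe * phi)
Numerator = (0.0623 + 0.0026) * 0.157 * 5.0690e+13 = 5.164956e+11
Denominator = 2.09e-5 + 2.6e-18 * 5.0690e+13 = 1.526940e-04
Xe_eq = 5.164956e+11 / 1.526940e-04 = 3.3826e+15 /cm^3

3.3826e+15


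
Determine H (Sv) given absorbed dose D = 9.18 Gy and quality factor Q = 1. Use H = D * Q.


H = D * Q
H = 9.18 * 1
H = 9.1800 Sv

9.1800
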